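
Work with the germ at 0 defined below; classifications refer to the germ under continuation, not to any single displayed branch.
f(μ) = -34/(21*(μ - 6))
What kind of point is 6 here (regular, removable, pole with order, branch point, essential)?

The point is a pole of order 1.

The denominator factor μ - 6 vanishes at 6 and appears to the power 1; the numerator there equals -34/21, nonzero, and no other factor vanishes.
Hence a pole whose order is the multiplicity, 1.


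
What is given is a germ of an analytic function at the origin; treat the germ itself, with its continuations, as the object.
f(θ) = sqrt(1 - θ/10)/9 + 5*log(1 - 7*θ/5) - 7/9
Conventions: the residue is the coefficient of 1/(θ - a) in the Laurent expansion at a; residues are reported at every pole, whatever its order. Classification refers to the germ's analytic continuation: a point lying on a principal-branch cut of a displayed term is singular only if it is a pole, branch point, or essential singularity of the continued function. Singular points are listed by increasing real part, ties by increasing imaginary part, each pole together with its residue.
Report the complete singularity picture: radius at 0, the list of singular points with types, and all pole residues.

Radius of convergence at 0: 5/7.
At 5/7: a logarithmic branch point.
At 10: an algebraic (square-root) branch point.

Branch term (1/9)*sqrt(1 - θ/(10)): its argument vanishes at θ = 10, a square-root branch point, modulus 10.
Branch term (5)*log(1 - θ/(5/7)): its argument vanishes at θ = 5/7, a logarithmic branch point, modulus 5/7.
The radius of convergence is the smallest modulus among the singular points: 5/7.
List the singular points by increasing real part (a conjugate pair: the negative imaginary part first).


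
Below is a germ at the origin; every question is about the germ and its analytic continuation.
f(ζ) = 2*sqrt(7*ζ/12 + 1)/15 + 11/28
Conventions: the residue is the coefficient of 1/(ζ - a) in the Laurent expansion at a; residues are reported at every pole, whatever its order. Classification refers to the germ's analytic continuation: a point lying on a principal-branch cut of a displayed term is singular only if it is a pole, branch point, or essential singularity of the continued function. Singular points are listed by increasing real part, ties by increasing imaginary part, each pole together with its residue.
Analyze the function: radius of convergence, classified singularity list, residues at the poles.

Radius of convergence at 0: 12/7.
At -12/7: an algebraic (square-root) branch point.

Branch term (2/15)*sqrt(1 - ζ/(-12/7)): its argument vanishes at ζ = -12/7, a square-root branch point, modulus 12/7.
The radius of convergence is the smallest modulus among the singular points: 12/7.


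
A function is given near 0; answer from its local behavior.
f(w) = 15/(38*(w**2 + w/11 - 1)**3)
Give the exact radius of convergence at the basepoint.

The radius of convergence is -1/22 + (1/22)*sqrt(485).

Denominator factor (w**2 + w/11 - 1)^3: discriminant 485/121, real irrational roots -1/22 + (1/22)*sqrt(485) and -1/22 - (1/22)*sqrt(485); poles of order 3, moduli -1/22 + (1/22)*sqrt(485) and 1/22 + (1/22)*sqrt(485).
The radius of convergence is the smallest modulus among the singular points: -1/22 + (1/22)*sqrt(485).


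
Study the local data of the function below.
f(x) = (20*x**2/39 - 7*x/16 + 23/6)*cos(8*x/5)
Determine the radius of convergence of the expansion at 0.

The factor cos(8*x/5) is entire and contributes no finite singular point.
The polynomial part has no poles.
No finite singular points: the Taylor series at 0 converges everywhere.

The radius of convergence is infinite.


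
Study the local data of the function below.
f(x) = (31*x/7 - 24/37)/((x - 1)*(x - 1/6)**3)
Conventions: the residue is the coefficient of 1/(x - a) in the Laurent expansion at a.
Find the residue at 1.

The residue is 211464/32375.

At the order-1 pole 1 set g(x) = (x - (1))*f(x) = (31*x/7 - 24/37)/(x - 1/6)**3.
Simple pole: residue = g(a) at a = 1, which is 211464/32375.


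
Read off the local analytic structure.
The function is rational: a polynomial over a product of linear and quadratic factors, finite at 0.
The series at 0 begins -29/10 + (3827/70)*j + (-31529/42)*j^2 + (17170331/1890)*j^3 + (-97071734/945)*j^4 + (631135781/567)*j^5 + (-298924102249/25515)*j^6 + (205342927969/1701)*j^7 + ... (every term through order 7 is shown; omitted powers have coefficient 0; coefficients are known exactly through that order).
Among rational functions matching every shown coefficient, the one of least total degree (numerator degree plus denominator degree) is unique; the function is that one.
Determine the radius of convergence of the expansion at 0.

No rational of total degree below 6 reproduces all 8 coefficients; solving the [1/5] Pade equations on them gives f(j) = (-j/7 - 29/30)/((j + 1/9)**2*(j + 3)**3), whose expansion matches every shown term.
Denominator factor (j + 3)^3: pole of order 3 at -3, modulus 3.
Denominator factor (j + 1/9)^2: pole of order 2 at -1/9, modulus 1/9.
The radius of convergence is the smallest modulus among the singular points: 1/9.

The radius of convergence is 1/9.


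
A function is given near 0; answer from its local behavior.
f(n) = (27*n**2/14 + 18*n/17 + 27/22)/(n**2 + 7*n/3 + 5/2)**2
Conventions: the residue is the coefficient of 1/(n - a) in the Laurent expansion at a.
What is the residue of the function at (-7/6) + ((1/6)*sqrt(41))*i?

The factor n**2 + 7*n/3 + 5/2 splits as (n - a)(n - a') with a = (-7/6) + ((1/6)*sqrt(41))*i, a' = (-7/6) - ((1/6)*sqrt(41))*i. At the order-2 pole a set g(n) = (n - a)^2*f(n) = [27*n**2/14 + 18*n/17 + 27/22] / (n - a')^2.
Order-2 pole: residue = g'(a); g'((-7/6) + ((1/6)*sqrt(41))*i) = -((680481/4400858)*sqrt(41))*i, so the residue is -((680481/4400858)*sqrt(41))*i.

The residue is -((680481/4400858)*sqrt(41))*i.


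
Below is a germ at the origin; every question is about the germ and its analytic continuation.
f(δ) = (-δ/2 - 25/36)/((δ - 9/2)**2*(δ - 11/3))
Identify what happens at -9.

The point is a regular point.

Denominator factors: δ - 11/3 = -38/3 at δ = -9; δ - 9/2 = -27/2 at δ = -9 — none vanishes.
So the germ continues analytically to -9.


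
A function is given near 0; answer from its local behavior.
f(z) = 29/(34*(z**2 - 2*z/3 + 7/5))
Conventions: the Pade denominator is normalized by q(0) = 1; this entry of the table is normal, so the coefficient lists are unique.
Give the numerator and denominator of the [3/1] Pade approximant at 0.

Taylor coefficients needed (expand at 0): a_0 = 145/238, a_1 = 725/2499, a_2 = -31175/104958, a_3 = -384250/1102059, a_4 = 2135125/46286478.
Write the denominator as Q(z) = 1 + q1*z. Requiring Q*f - P = O(z^5) with deg P <= 3 kills the coefficients of z^4..z^4 in Q*f:
  z^4: a_4 + q1*a_3 = 0, i.e. 2135125/46286478 + (-384250/1102059)*q1 = 0.
Solving this linear system: q1 = 589/4452.
The numerator is Q*f truncated at degree 3: P0 = a_0 = 145/238; P1 = a_1 + q1*a_0 = 18705/50456; P2 = a_2 + q1*a_1 = -6525/25228; P3 = a_3 + q1*a_2 = -19575/50456.

The Pade approximant has numerator coefficients [145/238, 18705/50456, -6525/25228, -19575/50456]; denominator coefficients [1, 589/4452].


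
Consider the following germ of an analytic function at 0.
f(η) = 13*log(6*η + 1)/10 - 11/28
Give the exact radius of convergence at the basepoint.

The radius of convergence is 1/6.

Branch term (13/10)*log(1 - η/(-1/6)): its argument vanishes at η = -1/6, a logarithmic branch point, modulus 1/6.
The radius of convergence is the smallest modulus among the singular points: 1/6.


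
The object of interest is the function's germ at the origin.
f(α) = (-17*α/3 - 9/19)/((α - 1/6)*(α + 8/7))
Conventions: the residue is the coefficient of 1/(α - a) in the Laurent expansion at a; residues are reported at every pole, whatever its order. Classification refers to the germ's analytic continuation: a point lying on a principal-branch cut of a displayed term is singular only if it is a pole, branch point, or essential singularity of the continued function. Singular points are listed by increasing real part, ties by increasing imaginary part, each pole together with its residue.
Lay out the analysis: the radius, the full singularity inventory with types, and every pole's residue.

Denominator factor (α + 8/7): pole of order 1 at -8/7, modulus 8/7.
Denominator factor (α - 1/6): pole of order 1 at 1/6, modulus 1/6.
The radius of convergence is the smallest modulus among the singular points: 1/6.
At the order-1 pole -8/7 set g(α) = (α - (-8/7))*f(α) = (-17*α/3 - 9/19)/(α - 1/6).
Simple pole: residue = g(a) at a = -8/7, which is -958/209.
At the order-1 pole 1/6 set g(α) = (α - (1/6))*f(α) = (-17*α/3 - 9/19)/(α + 8/7).
Simple pole: residue = g(a) at a = 1/6, which is -679/627.
List the singular points by increasing real part (a conjugate pair: the negative imaginary part first).

Radius of convergence at 0: 1/6.
At -8/7: a pole of order 1; residue -958/209.
At 1/6: a pole of order 1; residue -679/627.


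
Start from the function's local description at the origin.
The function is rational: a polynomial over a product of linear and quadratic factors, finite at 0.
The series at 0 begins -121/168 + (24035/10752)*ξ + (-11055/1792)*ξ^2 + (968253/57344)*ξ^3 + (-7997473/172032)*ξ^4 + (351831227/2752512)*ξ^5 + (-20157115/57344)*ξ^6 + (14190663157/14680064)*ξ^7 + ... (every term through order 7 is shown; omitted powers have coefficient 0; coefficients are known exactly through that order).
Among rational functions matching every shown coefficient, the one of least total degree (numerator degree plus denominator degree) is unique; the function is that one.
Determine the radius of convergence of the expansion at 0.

No rational of total degree below 5 reproduces all 8 coefficients; solving the [2/3] Pade equations on them gives f(ξ) = (-4*ξ**2/7 + 37*ξ/32 - 22/21)/((ξ + 4/11)*(ξ**2 - 3*ξ + 4)), whose expansion matches every shown term.
Denominator factor (ξ + 4/11): pole of order 1 at -4/11, modulus 4/11.
Denominator factor (ξ**2 - 3*ξ + 4): discriminant -7, complex-conjugate roots (3/2) + ((1/2)*sqrt(7))*i and (3/2) - ((1/2)*sqrt(7))*i; poles of order 1, moduli 2 and 2.
The radius of convergence is the smallest modulus among the singular points: 4/11.

The radius of convergence is 4/11.


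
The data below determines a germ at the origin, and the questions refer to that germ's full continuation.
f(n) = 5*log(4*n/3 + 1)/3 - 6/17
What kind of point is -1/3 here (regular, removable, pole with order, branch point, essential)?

There is no denominator, hence no pole anywhere.
Branch term log(1 - n/(-3/4)): argument at -1/3 is 5/9, nonzero, so -1/3 is not its branch point (a point on a principal cut is still regular for the continued germ).
So the germ continues analytically to -1/3.

The point is a regular point.


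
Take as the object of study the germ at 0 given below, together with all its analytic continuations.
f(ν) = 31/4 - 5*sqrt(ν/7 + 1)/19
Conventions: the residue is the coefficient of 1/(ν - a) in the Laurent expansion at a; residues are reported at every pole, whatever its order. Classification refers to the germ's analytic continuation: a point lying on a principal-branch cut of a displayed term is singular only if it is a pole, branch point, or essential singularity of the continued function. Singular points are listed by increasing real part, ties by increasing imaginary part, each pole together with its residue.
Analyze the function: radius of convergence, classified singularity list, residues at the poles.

Radius of convergence at 0: 7.
At -7: an algebraic (square-root) branch point.

Branch term (-5/19)*sqrt(1 - ν/(-7)): its argument vanishes at ν = -7, a square-root branch point, modulus 7.
The radius of convergence is the smallest modulus among the singular points: 7.


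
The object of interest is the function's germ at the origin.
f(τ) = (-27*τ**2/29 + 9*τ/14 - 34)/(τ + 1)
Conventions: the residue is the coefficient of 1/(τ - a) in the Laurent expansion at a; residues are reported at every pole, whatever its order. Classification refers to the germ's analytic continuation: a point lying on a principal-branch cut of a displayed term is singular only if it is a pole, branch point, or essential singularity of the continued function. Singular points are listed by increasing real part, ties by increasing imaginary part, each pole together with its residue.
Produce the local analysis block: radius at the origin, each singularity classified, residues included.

Radius of convergence at 0: 1.
At -1: a pole of order 1; residue -14443/406.

Denominator factor (τ + 1): pole of order 1 at -1, modulus 1.
The radius of convergence is the smallest modulus among the singular points: 1.
At the order-1 pole -1 set g(τ) = (τ - (-1))*f(τ) = -27*τ**2/29 + 9*τ/14 - 34.
Simple pole: residue = g(a) at a = -1, which is -14443/406.


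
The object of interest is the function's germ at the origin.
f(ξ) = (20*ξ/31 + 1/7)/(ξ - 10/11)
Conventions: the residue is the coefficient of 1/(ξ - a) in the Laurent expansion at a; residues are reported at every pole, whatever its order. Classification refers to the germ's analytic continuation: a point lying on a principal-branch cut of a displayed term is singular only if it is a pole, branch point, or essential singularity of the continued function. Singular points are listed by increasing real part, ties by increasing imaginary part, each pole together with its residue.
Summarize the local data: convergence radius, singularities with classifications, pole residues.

Radius of convergence at 0: 10/11.
At 10/11: a pole of order 1; residue 1741/2387.

Denominator factor (ξ - 10/11): pole of order 1 at 10/11, modulus 10/11.
The radius of convergence is the smallest modulus among the singular points: 10/11.
At the order-1 pole 10/11 set g(ξ) = (ξ - (10/11))*f(ξ) = 20*ξ/31 + 1/7.
Simple pole: residue = g(a) at a = 10/11, which is 1741/2387.


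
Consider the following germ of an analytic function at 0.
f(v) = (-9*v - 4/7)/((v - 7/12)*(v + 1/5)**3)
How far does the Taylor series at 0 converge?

Denominator factor (v - 7/12): pole of order 1 at 7/12, modulus 7/12.
Denominator factor (v + 1/5)^3: pole of order 3 at -1/5, modulus 1/5.
The radius of convergence is the smallest modulus among the singular points: 1/5.

The radius of convergence is 1/5.


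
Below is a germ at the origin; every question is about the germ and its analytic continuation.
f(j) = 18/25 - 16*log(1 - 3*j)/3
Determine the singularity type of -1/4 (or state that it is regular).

There is no denominator, hence no pole anywhere.
Branch term log(1 - j/(1/3)): argument at -1/4 is 7/4, nonzero, so -1/4 is not its branch point (a point on a principal cut is still regular for the continued germ).
So the germ continues analytically to -1/4.

The point is a regular point.


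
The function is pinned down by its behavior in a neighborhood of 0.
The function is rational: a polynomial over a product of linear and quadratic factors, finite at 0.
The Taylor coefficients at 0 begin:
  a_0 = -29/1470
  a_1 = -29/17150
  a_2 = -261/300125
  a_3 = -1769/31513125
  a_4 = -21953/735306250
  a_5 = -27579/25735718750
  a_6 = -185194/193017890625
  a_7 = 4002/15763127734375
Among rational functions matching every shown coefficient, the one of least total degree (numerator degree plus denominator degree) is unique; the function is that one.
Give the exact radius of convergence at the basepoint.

No rational of total degree below 3 reproduces all 8 coefficients; solving the [0/3] Pade equations on them gives f(k) = -29/(6*(k - 7)**2*(k + 5)), whose expansion matches every shown term.
Denominator factor (k - 7)^2: pole of order 2 at 7, modulus 7.
Denominator factor (k + 5): pole of order 1 at -5, modulus 5.
The radius of convergence is the smallest modulus among the singular points: 5.

The radius of convergence is 5.


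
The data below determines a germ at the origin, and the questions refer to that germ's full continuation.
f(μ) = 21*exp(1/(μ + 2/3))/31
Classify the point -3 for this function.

There is no denominator, hence no pole anywhere.
The essential point of exp(1/(μ - (-2/3))) is -2/3, not -3.
So the germ continues analytically to -3.

The point is a regular point.


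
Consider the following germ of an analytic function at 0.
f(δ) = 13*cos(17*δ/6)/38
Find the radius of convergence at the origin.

The factor cos(17*δ/6) is entire and contributes no finite singular point.
The polynomial part has no poles.
No finite singular points: the Taylor series at 0 converges everywhere.

The radius of convergence is infinite.


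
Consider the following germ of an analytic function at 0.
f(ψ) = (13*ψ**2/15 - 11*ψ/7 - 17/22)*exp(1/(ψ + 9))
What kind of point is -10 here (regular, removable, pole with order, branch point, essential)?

The point is a regular point.

There is no denominator, hence no pole anywhere.
The essential point of exp(1/(ψ - (-9))) is -9, not -10.
So the germ continues analytically to -10.


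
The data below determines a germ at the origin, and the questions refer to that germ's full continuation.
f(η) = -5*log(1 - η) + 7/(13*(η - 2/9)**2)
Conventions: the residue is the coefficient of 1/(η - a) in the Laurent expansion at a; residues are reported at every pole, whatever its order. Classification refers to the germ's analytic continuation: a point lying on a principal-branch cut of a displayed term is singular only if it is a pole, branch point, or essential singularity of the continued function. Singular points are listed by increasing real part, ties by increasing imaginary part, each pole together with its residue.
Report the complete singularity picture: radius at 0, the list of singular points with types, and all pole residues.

Radius of convergence at 0: 2/9.
At 2/9: a pole of order 2; residue 0.
At 1: a logarithmic branch point.

Denominator factor (η - 2/9)^2: pole of order 2 at 2/9, modulus 2/9.
Branch term (-5)*log(1 - η/(1)): its argument vanishes at η = 1, a logarithmic branch point, modulus 1.
The radius of convergence is the smallest modulus among the singular points: 2/9.
The branch term is analytic at 2/9 and contributes nothing to the residue; only the rational part matters.
At the order-2 pole 2/9 set g(η) = (η - (2/9))^2*(rational part) = 7/13.
Order-2 pole: residue = g'(a); g'(2/9) = 0, so the residue is 0.
List the singular points by increasing real part (a conjugate pair: the negative imaginary part first).


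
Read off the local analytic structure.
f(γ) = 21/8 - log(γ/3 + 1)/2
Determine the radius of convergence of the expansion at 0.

Branch term (-1/2)*log(1 - γ/(-3)): its argument vanishes at γ = -3, a logarithmic branch point, modulus 3.
The radius of convergence is the smallest modulus among the singular points: 3.

The radius of convergence is 3.


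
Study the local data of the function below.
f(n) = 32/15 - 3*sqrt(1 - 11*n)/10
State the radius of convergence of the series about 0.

Branch term (-3/10)*sqrt(1 - n/(1/11)): its argument vanishes at n = 1/11, a square-root branch point, modulus 1/11.
The radius of convergence is the smallest modulus among the singular points: 1/11.

The radius of convergence is 1/11.


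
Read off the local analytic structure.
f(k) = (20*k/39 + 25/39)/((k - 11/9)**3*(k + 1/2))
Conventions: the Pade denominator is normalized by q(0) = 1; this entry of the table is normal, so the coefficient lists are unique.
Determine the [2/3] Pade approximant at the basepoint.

Taylor coefficients needed (expand at 0): a_0 = -12150/17303, a_1 = -167670/190333, a_2 = -5103000/2093663, a_3 = -28270620/23030293, a_4 = -1353235410/253333223, a_5 = 321714990/214358881.
Write the denominator as Q(k) = 1 + q1*k + q2*k^2 + q3*k^3. Requiring Q*f - P = O(k^6) with deg P <= 2 kills the coefficients of k^3..k^5 in Q*f:
  k^3: a_3 + q1*a_2 + q2*a_1 + q3*a_0 = 0, i.e. -28270620/23030293 + (-5103000/2093663)*q1 + (-167670/190333)*q2 + (-12150/17303)*q3 = 0.
  k^4: a_4 + q1*a_3 + q2*a_2 + q3*a_1 = 0, i.e. -1353235410/253333223 + (-28270620/23030293)*q1 + (-5103000/2093663)*q2 + (-167670/190333)*q3 = 0.
  k^5: a_5 + q1*a_4 + q2*a_3 + q3*a_2 = 0, i.e. 321714990/214358881 + (-1353235410/253333223)*q1 + (-28270620/23030293)*q2 + (-5103000/2093663)*q3 = 0.
Solving this linear system: q1 = -4863413/50854133, q2 = -1669865163/559395463, q3 = 14329736649/6153350093.
The numerator is Q*f truncated at degree 2: P0 = a_0 = -12150/17303; P1 = a_1 + q1*a_0 = -65096837460/79993551209; P2 = a_2 + q1*a_1 + q2*a_0 = -20556896040/79993551209.

The Pade approximant has numerator coefficients [-12150/17303, -65096837460/79993551209, -20556896040/79993551209]; denominator coefficients [1, -4863413/50854133, -1669865163/559395463, 14329736649/6153350093].


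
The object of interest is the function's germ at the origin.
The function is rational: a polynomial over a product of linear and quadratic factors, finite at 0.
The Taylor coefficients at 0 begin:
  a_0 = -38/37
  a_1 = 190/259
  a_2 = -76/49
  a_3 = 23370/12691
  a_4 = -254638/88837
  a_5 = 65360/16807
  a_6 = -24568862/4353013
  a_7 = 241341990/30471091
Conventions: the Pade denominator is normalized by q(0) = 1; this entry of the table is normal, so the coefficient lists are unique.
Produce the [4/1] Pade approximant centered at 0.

Taylor coefficients needed (read off): a_0 = -38/37, a_1 = 190/259, a_2 = -76/49, a_3 = 23370/12691, a_4 = -254638/88837, a_5 = 65360/16807.
Write the denominator as Q(w) = 1 + q1*w. Requiring Q*f - P = O(w^6) with deg P <= 4 kills the coefficients of w^5..w^5 in Q*f:
  w^5: a_5 + q1*a_4 = 0, i.e. 65360/16807 + (-254638/88837)*q1 = 0.
Solving this linear system: q1 = 63640/46907.
The numerator is Q*f truncated at degree 4: P0 = a_0 = -38/37; P1 = a_1 + q1*a_0 = -163590/247937; P2 = a_2 + q1*a_1 = -3724/6701; P3 = a_3 + q1*a_2 = -65170/247937; P4 = a_4 + q1*a_3 = -91238/247937.

The Pade approximant has numerator coefficients [-38/37, -163590/247937, -3724/6701, -65170/247937, -91238/247937]; denominator coefficients [1, 63640/46907].


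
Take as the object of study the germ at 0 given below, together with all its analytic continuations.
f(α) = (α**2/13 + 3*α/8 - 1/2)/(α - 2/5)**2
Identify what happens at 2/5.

The point is a pole of order 2.

The denominator factor α - 2/5 vanishes at 2/5 and appears to the power 2; the numerator there equals -439/1300, nonzero, and no other factor vanishes.
Hence a pole whose order is the multiplicity, 2.


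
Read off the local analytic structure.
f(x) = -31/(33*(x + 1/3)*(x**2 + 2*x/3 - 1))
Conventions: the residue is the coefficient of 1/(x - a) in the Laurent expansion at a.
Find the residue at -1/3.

At the order-1 pole -1/3 set g(x) = (x - (-1/3))*f(x) = -31/(33*(x**2 + 2*x/3 - 1)).
Simple pole: residue = g(a) at a = -1/3, which is 93/110.

The residue is 93/110.


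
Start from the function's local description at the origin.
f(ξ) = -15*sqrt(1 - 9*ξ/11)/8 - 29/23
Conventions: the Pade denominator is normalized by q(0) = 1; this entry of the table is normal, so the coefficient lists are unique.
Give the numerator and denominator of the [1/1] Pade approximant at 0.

The Pade approximant has numerator coefficients [-577/184, 11403/8096]; denominator coefficients [1, -9/44].

Taylor coefficients needed (expand at 0): a_0 = -577/184, a_1 = 135/176, a_2 = 1215/7744.
Write the denominator as Q(ξ) = 1 + q1*ξ. Requiring Q*f - P = O(ξ^3) with deg P <= 1 kills the coefficients of ξ^2..ξ^2 in Q*f:
  ξ^2: a_2 + q1*a_1 = 0, i.e. 1215/7744 + (135/176)*q1 = 0.
Solving this linear system: q1 = -9/44.
The numerator is Q*f truncated at degree 1: P0 = a_0 = -577/184; P1 = a_1 + q1*a_0 = 11403/8096.


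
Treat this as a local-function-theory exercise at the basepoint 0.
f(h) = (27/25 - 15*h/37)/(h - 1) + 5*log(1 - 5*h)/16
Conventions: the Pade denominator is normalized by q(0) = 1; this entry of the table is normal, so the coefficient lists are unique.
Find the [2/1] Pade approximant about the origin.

Taylor coefficients needed (expand at 0): a_0 = -27/25, a_1 = -33109/14800, a_2 = -135593/29600, a_3 = -608077/44400.
Write the denominator as Q(h) = 1 + q1*h. Requiring Q*f - P = O(h^4) with deg P <= 2 kills the coefficients of h^3..h^3 in Q*f:
  h^3: a_3 + q1*a_2 = 0, i.e. -608077/44400 + (-135593/29600)*q1 = 0.
Solving this linear system: q1 = -1216154/406779.
The numerator is Q*f truncated at degree 2: P0 = a_0 = -27/25; P1 = a_1 + q1*a_0 = 79612795/80271056; P2 = a_2 + q1*a_1 = 27432325/13016928.

The Pade approximant has numerator coefficients [-27/25, 79612795/80271056, 27432325/13016928]; denominator coefficients [1, -1216154/406779].


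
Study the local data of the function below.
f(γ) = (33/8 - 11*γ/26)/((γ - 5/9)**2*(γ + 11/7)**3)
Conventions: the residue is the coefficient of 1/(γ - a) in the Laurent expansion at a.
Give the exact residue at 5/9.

At the order-2 pole 5/9 set g(γ) = (γ - (5/9))^2*f(γ) = (33/8 - 11*γ/26)/(γ + 11/7)**3.
Order-2 pole: residue = g'(a); g'(5/9) = -20593120779/33531465344, so the residue is -20593120779/33531465344.

The residue is -20593120779/33531465344.


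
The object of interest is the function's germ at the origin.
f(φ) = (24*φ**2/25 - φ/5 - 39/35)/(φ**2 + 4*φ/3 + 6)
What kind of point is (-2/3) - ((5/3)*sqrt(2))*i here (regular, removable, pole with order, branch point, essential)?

The point is a pole of order 1.

The denominator factor φ**2 + 4*φ/3 + 6 vanishes at (-2/3) - ((5/3)*sqrt(2))*i and appears to the power 1; the numerator there equals (-3091/525) + ((37/15)*sqrt(2))*i, nonzero, and no other factor vanishes.
Hence a pole whose order is the multiplicity, 1.


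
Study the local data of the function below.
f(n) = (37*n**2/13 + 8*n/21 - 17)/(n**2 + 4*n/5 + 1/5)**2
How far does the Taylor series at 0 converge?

Denominator factor (n**2 + 4*n/5 + 1/5)^2: discriminant -4/25, complex-conjugate roots (-2/5) + (1/5)*i and (-2/5) - (1/5)*i; poles of order 2, moduli (1/5)*sqrt(5) and (1/5)*sqrt(5).
The radius of convergence is the smallest modulus among the singular points: (1/5)*sqrt(5).

The radius of convergence is (1/5)*sqrt(5).


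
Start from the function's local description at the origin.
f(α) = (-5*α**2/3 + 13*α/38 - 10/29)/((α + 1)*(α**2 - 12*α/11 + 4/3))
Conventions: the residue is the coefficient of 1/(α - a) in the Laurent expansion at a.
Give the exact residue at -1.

The residue is -85591/124526.

At the order-1 pole -1 set g(α) = (α - (-1))*f(α) = (-5*α**2/3 + 13*α/38 - 10/29)/(α**2 - 12*α/11 + 4/3).
Simple pole: residue = g(a) at a = -1, which is -85591/124526.


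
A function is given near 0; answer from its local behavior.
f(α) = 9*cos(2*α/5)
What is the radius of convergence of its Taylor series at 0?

The radius of convergence is infinite.

The factor cos(2*α/5) is entire and contributes no finite singular point.
The polynomial part has no poles.
No finite singular points: the Taylor series at 0 converges everywhere.


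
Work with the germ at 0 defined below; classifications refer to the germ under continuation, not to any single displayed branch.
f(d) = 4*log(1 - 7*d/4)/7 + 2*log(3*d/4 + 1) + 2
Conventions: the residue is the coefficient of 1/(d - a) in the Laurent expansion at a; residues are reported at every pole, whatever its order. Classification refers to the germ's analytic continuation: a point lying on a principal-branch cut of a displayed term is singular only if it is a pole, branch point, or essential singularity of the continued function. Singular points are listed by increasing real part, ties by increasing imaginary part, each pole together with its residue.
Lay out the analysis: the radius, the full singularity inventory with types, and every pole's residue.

Radius of convergence at 0: 4/7.
At -4/3: a logarithmic branch point.
At 4/7: a logarithmic branch point.

Branch term (2)*log(1 - d/(-4/3)): its argument vanishes at d = -4/3, a logarithmic branch point, modulus 4/3.
Branch term (4/7)*log(1 - d/(4/7)): its argument vanishes at d = 4/7, a logarithmic branch point, modulus 4/7.
The radius of convergence is the smallest modulus among the singular points: 4/7.
List the singular points by increasing real part (a conjugate pair: the negative imaginary part first).


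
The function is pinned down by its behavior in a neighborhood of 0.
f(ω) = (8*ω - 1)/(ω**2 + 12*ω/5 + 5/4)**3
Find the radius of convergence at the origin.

The radius of convergence is 6/5 - (1/10)*sqrt(19).

Denominator factor (ω**2 + 12*ω/5 + 5/4)^3: discriminant 19/25, real irrational roots -6/5 + (1/10)*sqrt(19) and -6/5 - (1/10)*sqrt(19); poles of order 3, moduli 6/5 - (1/10)*sqrt(19) and 6/5 + (1/10)*sqrt(19).
The radius of convergence is the smallest modulus among the singular points: 6/5 - (1/10)*sqrt(19).


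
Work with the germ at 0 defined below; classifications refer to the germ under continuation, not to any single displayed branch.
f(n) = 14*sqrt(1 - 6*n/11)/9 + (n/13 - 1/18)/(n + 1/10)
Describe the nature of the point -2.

Denominator factors: n + 1/10 = -19/10 at n = -2 — none vanishes.
Branch term sqrt(1 - n/(11/6)): argument at -2 is 23/11, nonzero, so -2 is not its branch point (a point on a principal cut is still regular for the continued germ).
So the germ continues analytically to -2.

The point is a regular point.


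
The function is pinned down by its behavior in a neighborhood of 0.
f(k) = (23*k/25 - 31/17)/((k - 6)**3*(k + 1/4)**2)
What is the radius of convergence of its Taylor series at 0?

Denominator factor (k - 6)^3: pole of order 3 at 6, modulus 6.
Denominator factor (k + 1/4)^2: pole of order 2 at -1/4, modulus 1/4.
The radius of convergence is the smallest modulus among the singular points: 1/4.

The radius of convergence is 1/4.


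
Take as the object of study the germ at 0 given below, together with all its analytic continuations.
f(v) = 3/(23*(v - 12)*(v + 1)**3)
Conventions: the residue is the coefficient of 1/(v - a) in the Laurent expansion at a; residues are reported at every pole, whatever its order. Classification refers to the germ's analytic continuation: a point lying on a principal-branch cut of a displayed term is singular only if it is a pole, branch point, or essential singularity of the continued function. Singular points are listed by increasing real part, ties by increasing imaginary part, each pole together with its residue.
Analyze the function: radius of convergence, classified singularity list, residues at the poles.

Radius of convergence at 0: 1.
At -1: a pole of order 3; residue -3/50531.
At 12: a pole of order 1; residue 3/50531.

Denominator factor (v + 1)^3: pole of order 3 at -1, modulus 1.
Denominator factor (v - 12): pole of order 1 at 12, modulus 12.
The radius of convergence is the smallest modulus among the singular points: 1.
At the order-3 pole -1 set g(v) = (v - (-1))^3*f(v) = 3/(23*(v - 12)).
Order-3 pole: residue = g''(a)/2; g''(-1) = -6/50531, so the residue is -3/50531.
At the order-1 pole 12 set g(v) = (v - (12))*f(v) = 3/(23*(v + 1)**3).
Simple pole: residue = g(a) at a = 12, which is 3/50531.
List the singular points by increasing real part (a conjugate pair: the negative imaginary part first).


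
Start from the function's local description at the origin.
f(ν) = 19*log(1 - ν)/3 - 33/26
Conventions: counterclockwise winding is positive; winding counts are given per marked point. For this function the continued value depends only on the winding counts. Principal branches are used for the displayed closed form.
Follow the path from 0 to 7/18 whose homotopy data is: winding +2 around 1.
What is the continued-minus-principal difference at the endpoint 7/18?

The rational part is single-valued and drops out of the difference; each branch term changes only by its own monodromy.
(19/3)*log(1 - ν/(1)): each positive loop around 1 adds 2*pi*i to the log, so winding +2 contributes (19/3)*(2)*2*pi*i = (76/3)*pi*i.
Summing the contributions at ν = 7/18 gives (76/3)*pi*i.

Continued minus principal equals (76/3)*pi*i.


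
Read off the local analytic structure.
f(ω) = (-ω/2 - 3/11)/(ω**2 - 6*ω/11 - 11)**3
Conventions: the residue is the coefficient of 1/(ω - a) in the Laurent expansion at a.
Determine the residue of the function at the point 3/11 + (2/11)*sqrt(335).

The factor ω**2 - 6*ω/11 - 11 splits as (ω - a)(ω - a') with a = 3/11 + (2/11)*sqrt(335), a' = 3/11 - (2/11)*sqrt(335). At the order-3 pole a set g(ω) = (ω - a)^3*f(ω) = [-ω/2 - 3/11] / (ω - a')^3.
Order-3 pole: residue = g''(a)/2; g''(3/11 + (2/11)*sqrt(335)) = -(395307/19248832000)*sqrt(335), so the residue is -(395307/38497664000)*sqrt(335).

The residue is -(395307/38497664000)*sqrt(335).


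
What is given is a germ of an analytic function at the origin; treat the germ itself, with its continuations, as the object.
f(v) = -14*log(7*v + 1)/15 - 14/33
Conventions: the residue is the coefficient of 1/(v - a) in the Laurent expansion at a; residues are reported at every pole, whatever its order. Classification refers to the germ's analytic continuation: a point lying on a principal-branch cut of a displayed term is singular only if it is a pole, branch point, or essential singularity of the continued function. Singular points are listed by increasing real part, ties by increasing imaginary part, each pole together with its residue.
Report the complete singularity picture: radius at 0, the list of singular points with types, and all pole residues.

Radius of convergence at 0: 1/7.
At -1/7: a logarithmic branch point.

Branch term (-14/15)*log(1 - v/(-1/7)): its argument vanishes at v = -1/7, a logarithmic branch point, modulus 1/7.
The radius of convergence is the smallest modulus among the singular points: 1/7.


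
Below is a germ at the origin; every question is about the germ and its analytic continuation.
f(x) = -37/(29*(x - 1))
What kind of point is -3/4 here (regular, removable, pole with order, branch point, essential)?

Denominator factors: x - 1 = -7/4 at x = -3/4 — none vanishes.
So the germ continues analytically to -3/4.

The point is a regular point.


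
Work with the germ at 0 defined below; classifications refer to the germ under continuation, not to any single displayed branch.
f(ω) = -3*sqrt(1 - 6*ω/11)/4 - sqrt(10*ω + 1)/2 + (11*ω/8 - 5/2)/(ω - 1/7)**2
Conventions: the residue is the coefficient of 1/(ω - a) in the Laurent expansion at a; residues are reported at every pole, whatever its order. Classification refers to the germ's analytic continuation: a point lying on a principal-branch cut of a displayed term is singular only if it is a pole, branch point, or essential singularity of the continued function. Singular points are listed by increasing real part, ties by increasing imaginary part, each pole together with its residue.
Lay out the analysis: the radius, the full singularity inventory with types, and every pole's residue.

Radius of convergence at 0: 1/10.
At -1/10: an algebraic (square-root) branch point.
At 1/7: a pole of order 2; residue 11/8.
At 11/6: an algebraic (square-root) branch point.

Denominator factor (ω - 1/7)^2: pole of order 2 at 1/7, modulus 1/7.
Branch term (-1/2)*sqrt(1 - ω/(-1/10)): its argument vanishes at ω = -1/10, a square-root branch point, modulus 1/10.
Branch term (-3/4)*sqrt(1 - ω/(11/6)): its argument vanishes at ω = 11/6, a square-root branch point, modulus 11/6.
The radius of convergence is the smallest modulus among the singular points: 1/10.
The branch terms are analytic at 1/7 and contribute nothing to the residue; only the rational part matters.
At the order-2 pole 1/7 set g(ω) = (ω - (1/7))^2*(rational part) = 11*ω/8 - 5/2.
Order-2 pole: residue = g'(a); g'(1/7) = 11/8, so the residue is 11/8.
List the singular points by increasing real part (a conjugate pair: the negative imaginary part first).


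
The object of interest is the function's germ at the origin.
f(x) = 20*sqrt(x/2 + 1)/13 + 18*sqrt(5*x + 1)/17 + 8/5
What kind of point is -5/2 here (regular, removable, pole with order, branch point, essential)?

There is no denominator, hence no pole anywhere.
Branch term sqrt(1 - x/(-1/5)): argument at -5/2 is -23/2, nonzero, so -5/2 is not its branch point (a point on a principal cut is still regular for the continued germ).
Branch term sqrt(1 - x/(-2)): argument at -5/2 is -1/4, nonzero, so -5/2 is not its branch point (a point on a principal cut is still regular for the continued germ).
So the germ continues analytically to -5/2.

The point is a regular point.


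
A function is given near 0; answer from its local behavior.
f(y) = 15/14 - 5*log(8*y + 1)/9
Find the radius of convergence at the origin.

Branch term (-5/9)*log(1 - y/(-1/8)): its argument vanishes at y = -1/8, a logarithmic branch point, modulus 1/8.
The radius of convergence is the smallest modulus among the singular points: 1/8.

The radius of convergence is 1/8.


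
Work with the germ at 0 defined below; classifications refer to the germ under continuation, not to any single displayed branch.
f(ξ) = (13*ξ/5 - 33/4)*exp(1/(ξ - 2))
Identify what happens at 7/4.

There is no denominator, hence no pole anywhere.
The essential point of exp(1/(ξ - (2))) is 2, not 7/4.
So the germ continues analytically to 7/4.

The point is a regular point.


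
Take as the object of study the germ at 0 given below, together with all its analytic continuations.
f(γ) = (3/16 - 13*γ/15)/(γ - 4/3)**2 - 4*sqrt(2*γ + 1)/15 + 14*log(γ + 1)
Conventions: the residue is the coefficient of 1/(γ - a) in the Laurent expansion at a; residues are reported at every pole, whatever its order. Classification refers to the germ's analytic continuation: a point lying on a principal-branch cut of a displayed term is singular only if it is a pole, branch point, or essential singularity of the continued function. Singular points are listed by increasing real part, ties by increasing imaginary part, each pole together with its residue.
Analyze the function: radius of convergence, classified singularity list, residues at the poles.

Radius of convergence at 0: 1/2.
At -1: a logarithmic branch point.
At -1/2: an algebraic (square-root) branch point.
At 4/3: a pole of order 2; residue -13/15.

Denominator factor (γ - 4/3)^2: pole of order 2 at 4/3, modulus 4/3.
Branch term (14)*log(1 - γ/(-1)): its argument vanishes at γ = -1, a logarithmic branch point, modulus 1.
Branch term (-4/15)*sqrt(1 - γ/(-1/2)): its argument vanishes at γ = -1/2, a square-root branch point, modulus 1/2.
The radius of convergence is the smallest modulus among the singular points: 1/2.
The branch terms are analytic at 4/3 and contribute nothing to the residue; only the rational part matters.
At the order-2 pole 4/3 set g(γ) = (γ - (4/3))^2*(rational part) = 3/16 - 13*γ/15.
Order-2 pole: residue = g'(a); g'(4/3) = -13/15, so the residue is -13/15.
List the singular points by increasing real part (a conjugate pair: the negative imaginary part first).


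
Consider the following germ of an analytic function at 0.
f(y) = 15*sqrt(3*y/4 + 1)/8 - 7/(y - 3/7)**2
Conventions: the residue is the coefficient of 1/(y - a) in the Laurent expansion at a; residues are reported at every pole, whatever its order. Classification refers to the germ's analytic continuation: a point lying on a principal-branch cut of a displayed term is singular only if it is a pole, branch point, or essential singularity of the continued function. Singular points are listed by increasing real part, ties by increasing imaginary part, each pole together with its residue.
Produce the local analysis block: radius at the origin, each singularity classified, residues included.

Radius of convergence at 0: 3/7.
At -4/3: an algebraic (square-root) branch point.
At 3/7: a pole of order 2; residue 0.

Denominator factor (y - 3/7)^2: pole of order 2 at 3/7, modulus 3/7.
Branch term (15/8)*sqrt(1 - y/(-4/3)): its argument vanishes at y = -4/3, a square-root branch point, modulus 4/3.
The radius of convergence is the smallest modulus among the singular points: 3/7.
The branch term is analytic at 3/7 and contributes nothing to the residue; only the rational part matters.
At the order-2 pole 3/7 set g(y) = (y - (3/7))^2*(rational part) = -7.
Order-2 pole: residue = g'(a); g'(3/7) = 0, so the residue is 0.
List the singular points by increasing real part (a conjugate pair: the negative imaginary part first).
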